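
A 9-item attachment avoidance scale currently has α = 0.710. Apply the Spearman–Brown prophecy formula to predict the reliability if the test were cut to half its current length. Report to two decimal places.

predicted reliability = 0.55

Length factor m = 1/2
α' = m·α / (1 − (1−m)·α)
   = 1/2 × 0.710 / (1 − (1 − 1/2) × 0.710)
   = 0.3550 / 0.6450 = 0.55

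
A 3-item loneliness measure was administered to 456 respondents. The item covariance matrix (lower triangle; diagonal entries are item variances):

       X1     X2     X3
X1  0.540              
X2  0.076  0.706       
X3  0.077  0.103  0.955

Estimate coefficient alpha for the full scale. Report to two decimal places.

coefficient alpha = 0.28

sum of item variances = 0.540 + 0.706 + 0.955 = 2.201
Sum of off-diagonal covariances = 0.256
Var(T) = 2.201 + 2 × 0.256 = 2.713
α = (k/(k−1))·(1 − sum of item variances/Var(T)) = (3/2)·(1 − 2.201/2.713) = 0.28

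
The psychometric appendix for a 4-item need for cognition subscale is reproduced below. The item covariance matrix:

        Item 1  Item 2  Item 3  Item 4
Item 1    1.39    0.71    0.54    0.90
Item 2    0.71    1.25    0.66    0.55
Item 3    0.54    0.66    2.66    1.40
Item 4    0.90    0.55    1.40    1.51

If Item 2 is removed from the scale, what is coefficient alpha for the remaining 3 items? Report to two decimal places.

Remaining items: Item 1, Item 3, Item 4 (k = 3).
Σσᵢ² = 1.39 + 2.66 + 1.51 = 5.56
σ²_total = 5.56 + 2 × 2.84 = 11.24
α (item deleted) = (3/2)·(1 − 5.56/11.24) = 0.76

coefficient alpha = 0.76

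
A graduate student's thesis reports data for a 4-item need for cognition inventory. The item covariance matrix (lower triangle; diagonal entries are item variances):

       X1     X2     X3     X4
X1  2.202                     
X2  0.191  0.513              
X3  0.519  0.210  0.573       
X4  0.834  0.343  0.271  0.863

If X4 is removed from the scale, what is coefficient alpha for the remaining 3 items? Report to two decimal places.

α = 0.54

Remaining items: X1, X2, X3 (k = 3).
ΣVar(i) = 2.202 + 0.513 + 0.573 = 3.288
total variance = 3.288 + 2 × 0.920 = 5.128
α (item deleted) = (3/2)·(1 − 3.288/5.128) = 0.54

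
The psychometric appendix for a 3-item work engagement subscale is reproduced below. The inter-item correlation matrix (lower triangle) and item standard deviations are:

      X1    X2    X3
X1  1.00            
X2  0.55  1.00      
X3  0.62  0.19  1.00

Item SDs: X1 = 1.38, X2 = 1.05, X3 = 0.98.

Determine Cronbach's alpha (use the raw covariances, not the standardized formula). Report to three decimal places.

Cronbach's alpha = 0.720

Σσ²ᵢ = 1.38² + 1.05² + 0.98² = 3.9673
Covariances σ_ij = r_ij · s_i · s_j:
  σ(X1,X2) = 0.55 × 1.38 × 1.05 = 0.7970
  σ(X1,X3) = 0.62 × 1.38 × 0.98 = 0.8385
  σ(X2,X3) = 0.19 × 1.05 × 0.98 = 0.1955
σ²_T = Σσ²ᵢ + 2·Σσ_ij = 3.9673 + 2 × 1.8310 = 7.6293
α = (3/2)·(1 − 3.9673/7.6293) = 0.720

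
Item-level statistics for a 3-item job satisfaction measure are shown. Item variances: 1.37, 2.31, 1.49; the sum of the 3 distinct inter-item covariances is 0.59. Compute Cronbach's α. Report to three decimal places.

α = 0.279

Σσᵢ² = 1.37 + 2.31 + 1.49 = 5.17
Sum of distinct covariances = 0.59
σ²_T = Σσᵢ² + 2·Σcov = 5.17 + 2 × 0.59 = 6.35
α = (3/2)·(1 − 5.17/6.35) = 0.279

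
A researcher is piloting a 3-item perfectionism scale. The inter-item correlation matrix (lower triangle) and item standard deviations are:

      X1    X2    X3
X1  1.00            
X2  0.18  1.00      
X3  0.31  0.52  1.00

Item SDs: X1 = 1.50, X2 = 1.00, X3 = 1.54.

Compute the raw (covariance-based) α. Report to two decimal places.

Σσ²ᵢ = 1.50² + 1.00² + 1.54² = 5.6216
Covariances σ_ij = r_ij · s_i · s_j:
  σ(X1,X2) = 0.18 × 1.50 × 1.00 = 0.2700
  σ(X1,X3) = 0.31 × 1.50 × 1.54 = 0.7161
  σ(X2,X3) = 0.52 × 1.00 × 1.54 = 0.8008
σ²_T = Σσ²ᵢ + 2·Σσ_ij = 5.6216 + 2 × 1.7869 = 9.1954
α = (3/2)·(1 − 5.6216/9.1954) = 0.58

α = 0.58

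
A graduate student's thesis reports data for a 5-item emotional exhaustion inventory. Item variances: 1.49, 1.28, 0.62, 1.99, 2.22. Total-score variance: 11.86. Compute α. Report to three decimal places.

α = 0.449

ΣVar(i) = 1.49 + 1.28 + 0.62 + 1.99 + 2.22 = 7.60
α = (k/(k−1))·(1 − ΣVar(i)/σ²_T) = (5/4)·(1 − 7.60/11.86) = 0.449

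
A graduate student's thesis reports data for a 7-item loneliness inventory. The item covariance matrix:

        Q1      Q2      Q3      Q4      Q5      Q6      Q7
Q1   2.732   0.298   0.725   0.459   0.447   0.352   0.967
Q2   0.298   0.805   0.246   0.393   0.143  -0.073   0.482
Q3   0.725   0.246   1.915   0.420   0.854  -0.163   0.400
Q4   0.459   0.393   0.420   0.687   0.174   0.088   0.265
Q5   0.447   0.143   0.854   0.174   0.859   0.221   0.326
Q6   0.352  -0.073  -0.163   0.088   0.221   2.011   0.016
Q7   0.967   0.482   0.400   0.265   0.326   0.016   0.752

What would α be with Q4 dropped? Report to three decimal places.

α = 0.643

Remaining items: Q1, Q2, Q3, Q5, Q6, Q7 (k = 6).
Σσᵢ² = 2.732 + 0.805 + 1.915 + 0.859 + 2.011 + 0.752 = 9.074
total variance = 9.074 + 2 × 5.241 = 19.556
α (item deleted) = (6/5)·(1 − 9.074/19.556) = 0.643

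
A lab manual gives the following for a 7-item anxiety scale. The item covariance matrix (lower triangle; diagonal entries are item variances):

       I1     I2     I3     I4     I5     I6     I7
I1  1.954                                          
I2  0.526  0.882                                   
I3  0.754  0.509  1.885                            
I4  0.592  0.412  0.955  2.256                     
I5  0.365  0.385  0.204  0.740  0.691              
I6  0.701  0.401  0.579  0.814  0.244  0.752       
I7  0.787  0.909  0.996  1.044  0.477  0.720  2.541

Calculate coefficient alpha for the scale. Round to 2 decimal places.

coefficient alpha = 0.82

ΣVar(i) = 1.954 + 0.882 + 1.885 + 2.256 + 0.691 + 0.752 + 2.541 = 10.961
Σ_{i<j} σ_ij = 13.114
total variance = 10.961 + 2 × 13.114 = 37.189
α = (k/(k−1))·(1 − ΣVar(i)/total variance) = (7/6)·(1 − 10.961/37.189) = 0.82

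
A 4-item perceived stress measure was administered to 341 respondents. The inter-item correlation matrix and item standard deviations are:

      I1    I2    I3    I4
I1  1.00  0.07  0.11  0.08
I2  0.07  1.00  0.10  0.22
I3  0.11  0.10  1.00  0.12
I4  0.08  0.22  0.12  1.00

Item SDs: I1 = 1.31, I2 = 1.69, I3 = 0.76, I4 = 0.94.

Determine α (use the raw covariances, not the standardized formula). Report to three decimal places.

Σσ²ᵢ = 1.31² + 1.69² + 0.76² + 0.94² = 6.0334
Covariances σ_ij = r_ij · s_i · s_j:
  σ(I1,I2) = 0.07 × 1.31 × 1.69 = 0.1550
  σ(I1,I3) = 0.11 × 1.31 × 0.76 = 0.1095
  σ(I1,I4) = 0.08 × 1.31 × 0.94 = 0.0985
  σ(I2,I3) = 0.10 × 1.69 × 0.76 = 0.1284
  σ(I2,I4) = 0.22 × 1.69 × 0.94 = 0.3495
  σ(I3,I4) = 0.12 × 0.76 × 0.94 = 0.0857
σ²_T = Σσ²ᵢ + 2·Σσ_ij = 6.0334 + 2 × 0.9266 = 7.8866
α = (4/3)·(1 − 6.0334/7.8866) = 0.313

α = 0.313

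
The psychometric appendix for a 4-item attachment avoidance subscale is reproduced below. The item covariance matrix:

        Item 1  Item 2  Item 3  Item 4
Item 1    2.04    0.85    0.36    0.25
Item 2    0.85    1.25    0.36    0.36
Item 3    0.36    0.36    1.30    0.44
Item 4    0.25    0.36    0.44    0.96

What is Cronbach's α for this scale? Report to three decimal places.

sum of item variances = 2.04 + 1.25 + 1.30 + 0.96 = 5.55
Sum of off-diagonal covariances = 2.62
total variance = 5.55 + 2 × 2.62 = 10.79
α = (k/(k−1))·(1 − sum of item variances/total variance) = (4/3)·(1 − 5.55/10.79) = 0.648

Cronbach's α = 0.648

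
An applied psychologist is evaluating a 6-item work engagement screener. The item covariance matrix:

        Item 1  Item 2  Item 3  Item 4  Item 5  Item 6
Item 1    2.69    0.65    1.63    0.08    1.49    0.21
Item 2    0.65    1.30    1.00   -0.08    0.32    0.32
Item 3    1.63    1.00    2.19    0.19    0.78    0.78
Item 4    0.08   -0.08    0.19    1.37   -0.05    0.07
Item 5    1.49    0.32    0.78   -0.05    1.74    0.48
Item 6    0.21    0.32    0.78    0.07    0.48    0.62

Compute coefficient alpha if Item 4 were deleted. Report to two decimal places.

coefficient alpha = 0.80

Remaining items: Item 1, Item 2, Item 3, Item 5, Item 6 (k = 5).
ΣVar(i) = 2.69 + 1.30 + 2.19 + 1.74 + 0.62 = 8.54
σ²_total = 8.54 + 2 × 7.66 = 23.86
α (item deleted) = (5/4)·(1 − 8.54/23.86) = 0.80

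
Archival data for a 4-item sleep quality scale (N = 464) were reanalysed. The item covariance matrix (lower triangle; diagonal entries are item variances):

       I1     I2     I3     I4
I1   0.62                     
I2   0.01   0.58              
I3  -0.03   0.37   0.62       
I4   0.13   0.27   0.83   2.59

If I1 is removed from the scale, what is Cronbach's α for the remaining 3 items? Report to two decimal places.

Remaining items: I2, I3, I4 (k = 3).
sum of item variances = 0.58 + 0.62 + 2.59 = 3.79
σ²_T = 3.79 + 2 × 1.47 = 6.73
α (item deleted) = (3/2)·(1 − 3.79/6.73) = 0.66

Cronbach's α = 0.66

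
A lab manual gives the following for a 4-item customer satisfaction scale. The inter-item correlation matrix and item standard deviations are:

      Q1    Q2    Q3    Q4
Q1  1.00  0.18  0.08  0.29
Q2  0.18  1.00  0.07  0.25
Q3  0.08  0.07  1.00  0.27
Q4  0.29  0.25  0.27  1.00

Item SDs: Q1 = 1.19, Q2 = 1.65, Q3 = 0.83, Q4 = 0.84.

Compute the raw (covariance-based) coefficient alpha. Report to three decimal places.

α = 0.438

Σσ²ᵢ = 1.19² + 1.65² + 0.83² + 0.84² = 5.5331
Covariances σ_ij = r_ij · s_i · s_j:
  σ(Q1,Q2) = 0.18 × 1.19 × 1.65 = 0.3534
  σ(Q1,Q3) = 0.08 × 1.19 × 0.83 = 0.0790
  σ(Q1,Q4) = 0.29 × 1.19 × 0.84 = 0.2899
  σ(Q2,Q3) = 0.07 × 1.65 × 0.83 = 0.0959
  σ(Q2,Q4) = 0.25 × 1.65 × 0.84 = 0.3465
  σ(Q3,Q4) = 0.27 × 0.83 × 0.84 = 0.1882
σ²_T = Σσ²ᵢ + 2·Σσ_ij = 5.5331 + 2 × 1.3529 = 8.2389
α = (4/3)·(1 − 5.5331/8.2389) = 0.438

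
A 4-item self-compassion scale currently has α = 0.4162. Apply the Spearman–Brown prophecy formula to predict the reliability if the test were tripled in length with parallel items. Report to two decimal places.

predicted reliability = 0.68

Length factor m = 3
α' = m·α / (1 + (m−1)·α)
   = 3 × 0.4162 / (1 + (3 − 1) × 0.4162)
   = 1.2486 / 1.8324 = 0.68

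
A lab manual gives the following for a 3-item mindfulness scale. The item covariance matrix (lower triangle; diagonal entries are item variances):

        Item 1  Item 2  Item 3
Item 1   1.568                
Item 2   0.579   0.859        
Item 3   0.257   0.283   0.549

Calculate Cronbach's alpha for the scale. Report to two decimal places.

Σσ²ᵢ = 1.568 + 0.859 + 0.549 = 2.976
Sum of the distinct covariances = 1.119
Var(T) = 2.976 + 2 × 1.119 = 5.214
α = (k/(k−1))·(1 − Σσ²ᵢ/Var(T)) = (3/2)·(1 − 2.976/5.214) = 0.64

α = 0.64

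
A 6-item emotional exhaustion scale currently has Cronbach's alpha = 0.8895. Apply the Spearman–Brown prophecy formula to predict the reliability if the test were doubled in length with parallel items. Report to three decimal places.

Length factor m = 2
α' = m·α / (1 + (m−1)·α)
   = 2 × 0.8895 / (1 + (2 − 1) × 0.8895)
   = 1.7790 / 1.8895 = 0.942

predicted reliability = 0.942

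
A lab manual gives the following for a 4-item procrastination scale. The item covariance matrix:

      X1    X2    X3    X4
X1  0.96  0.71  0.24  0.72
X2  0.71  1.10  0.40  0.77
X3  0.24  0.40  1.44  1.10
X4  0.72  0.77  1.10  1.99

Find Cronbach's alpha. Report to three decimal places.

Σσ²ᵢ = 0.96 + 1.10 + 1.44 + 1.99 = 5.49
Σ_{i<j} σ_ij = 3.94
total variance = 5.49 + 2 × 3.94 = 13.37
α = (k/(k−1))·(1 − Σσ²ᵢ/total variance) = (4/3)·(1 − 5.49/13.37) = 0.786

α = 0.786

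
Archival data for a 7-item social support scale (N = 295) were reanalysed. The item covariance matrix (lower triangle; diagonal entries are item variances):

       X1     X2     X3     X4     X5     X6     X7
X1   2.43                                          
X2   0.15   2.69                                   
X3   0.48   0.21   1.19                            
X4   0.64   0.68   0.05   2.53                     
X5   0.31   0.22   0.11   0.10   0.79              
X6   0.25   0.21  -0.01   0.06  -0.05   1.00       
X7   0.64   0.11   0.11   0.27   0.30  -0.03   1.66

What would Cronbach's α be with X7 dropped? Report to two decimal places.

Remaining items: X1, X2, X3, X4, X5, X6 (k = 6).
Σσᵢ² = 2.43 + 2.69 + 1.19 + 2.53 + 0.79 + 1.00 = 10.63
total variance = 10.63 + 2 × 3.41 = 17.45
α (item deleted) = (6/5)·(1 − 10.63/17.45) = 0.47

α = 0.47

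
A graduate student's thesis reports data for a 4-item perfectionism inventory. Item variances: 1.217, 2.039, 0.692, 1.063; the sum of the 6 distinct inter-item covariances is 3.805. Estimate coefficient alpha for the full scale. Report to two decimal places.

coefficient alpha = 0.80

ΣVar(i) = 1.217 + 2.039 + 0.692 + 1.063 = 5.011
Sum of distinct covariances = 3.805
σ²_T = ΣVar(i) + 2·Σcov = 5.011 + 2 × 3.805 = 12.621
α = (4/3)·(1 − 5.011/12.621) = 0.80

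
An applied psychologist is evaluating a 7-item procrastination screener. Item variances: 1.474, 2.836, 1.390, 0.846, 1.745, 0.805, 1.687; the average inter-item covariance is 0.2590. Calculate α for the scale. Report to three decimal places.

Σσᵢ² = 1.474 + 2.836 + 1.390 + 0.846 + 1.745 + 0.805 + 1.687 = 10.783
Sum of the 21 distinct covariances = 21 × 0.2590 = 5.4390
σ²_total = Σσᵢ² + 2·Σcov = 10.783 + 2 × 5.4390 = 21.6610
α = (7/6)·(1 − 10.783/21.6610) = 0.586

α = 0.586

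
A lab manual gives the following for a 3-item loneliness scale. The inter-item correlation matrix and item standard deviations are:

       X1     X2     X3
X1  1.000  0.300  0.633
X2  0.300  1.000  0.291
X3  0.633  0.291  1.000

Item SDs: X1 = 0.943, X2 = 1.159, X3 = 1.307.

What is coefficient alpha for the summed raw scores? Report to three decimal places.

coefficient alpha = 0.660

Σσ²ᵢ = 0.943² + 1.159² + 1.307² = 3.9408
Covariances σ_ij = r_ij · s_i · s_j:
  σ(X1,X2) = 0.300 × 0.943 × 1.159 = 0.3279
  σ(X1,X3) = 0.633 × 0.943 × 1.307 = 0.7802
  σ(X2,X3) = 0.291 × 1.159 × 1.307 = 0.4408
σ²_T = Σσ²ᵢ + 2·Σσ_ij = 3.9408 + 2 × 1.5489 = 7.0386
α = (3/2)·(1 − 3.9408/7.0386) = 0.660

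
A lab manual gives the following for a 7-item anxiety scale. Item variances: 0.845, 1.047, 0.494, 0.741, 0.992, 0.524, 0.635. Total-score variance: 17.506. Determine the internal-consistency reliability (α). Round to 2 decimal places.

α = 0.81

Σσ²ᵢ = 0.845 + 1.047 + 0.494 + 0.741 + 0.992 + 0.524 + 0.635 = 5.278
α = (k/(k−1))·(1 − Σσ²ᵢ/Var(T)) = (7/6)·(1 − 5.278/17.506) = 0.81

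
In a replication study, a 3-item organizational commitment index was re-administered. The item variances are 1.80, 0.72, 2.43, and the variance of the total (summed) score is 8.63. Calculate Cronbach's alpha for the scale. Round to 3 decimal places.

ΣVar(i) = 1.80 + 0.72 + 2.43 = 4.95
α = (k/(k−1))·(1 − ΣVar(i)/σ²_total) = (3/2)·(1 − 4.95/8.63) = 0.640

Cronbach's alpha = 0.640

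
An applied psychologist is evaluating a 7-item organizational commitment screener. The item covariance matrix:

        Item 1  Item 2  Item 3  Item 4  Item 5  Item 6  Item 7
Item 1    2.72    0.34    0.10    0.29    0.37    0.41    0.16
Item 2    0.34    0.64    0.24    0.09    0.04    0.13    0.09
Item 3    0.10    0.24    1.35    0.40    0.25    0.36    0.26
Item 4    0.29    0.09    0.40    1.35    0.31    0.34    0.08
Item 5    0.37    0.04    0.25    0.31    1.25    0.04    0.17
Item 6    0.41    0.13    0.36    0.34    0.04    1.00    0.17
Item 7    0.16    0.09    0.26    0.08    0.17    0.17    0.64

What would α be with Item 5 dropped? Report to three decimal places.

Remaining items: Item 1, Item 2, Item 3, Item 4, Item 6, Item 7 (k = 6).
Σσᵢ² = 2.72 + 0.64 + 1.35 + 1.35 + 1.00 + 0.64 = 7.70
σ²_total = 7.70 + 2 × 3.46 = 14.62
α (item deleted) = (6/5)·(1 − 7.70/14.62) = 0.568

α = 0.568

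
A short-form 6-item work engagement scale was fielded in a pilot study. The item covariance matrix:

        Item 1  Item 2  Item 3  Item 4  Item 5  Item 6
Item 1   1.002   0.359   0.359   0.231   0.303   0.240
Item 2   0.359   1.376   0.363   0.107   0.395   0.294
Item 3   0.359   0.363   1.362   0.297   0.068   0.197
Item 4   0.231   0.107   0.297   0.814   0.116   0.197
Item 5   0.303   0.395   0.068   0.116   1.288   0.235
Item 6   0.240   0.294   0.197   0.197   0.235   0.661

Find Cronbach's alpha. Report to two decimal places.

Cronbach's alpha = 0.64

ΣVar(i) = 1.002 + 1.376 + 1.362 + 0.814 + 1.288 + 0.661 = 6.503
Sum of off-diagonal covariances = 3.761
total variance = 6.503 + 2 × 3.761 = 14.025
α = (k/(k−1))·(1 − ΣVar(i)/total variance) = (6/5)·(1 − 6.503/14.025) = 0.64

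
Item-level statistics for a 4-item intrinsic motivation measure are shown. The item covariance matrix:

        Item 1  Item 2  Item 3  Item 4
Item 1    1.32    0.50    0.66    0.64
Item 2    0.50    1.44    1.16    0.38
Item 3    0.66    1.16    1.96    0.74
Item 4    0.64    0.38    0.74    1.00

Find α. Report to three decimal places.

α = 0.784

ΣVar(i) = 1.32 + 1.44 + 1.96 + 1.00 = 5.72
Σ_{i<j} σ_ij = 4.08
σ²_total = 5.72 + 2 × 4.08 = 13.88
α = (k/(k−1))·(1 − ΣVar(i)/σ²_total) = (4/3)·(1 − 5.72/13.88) = 0.784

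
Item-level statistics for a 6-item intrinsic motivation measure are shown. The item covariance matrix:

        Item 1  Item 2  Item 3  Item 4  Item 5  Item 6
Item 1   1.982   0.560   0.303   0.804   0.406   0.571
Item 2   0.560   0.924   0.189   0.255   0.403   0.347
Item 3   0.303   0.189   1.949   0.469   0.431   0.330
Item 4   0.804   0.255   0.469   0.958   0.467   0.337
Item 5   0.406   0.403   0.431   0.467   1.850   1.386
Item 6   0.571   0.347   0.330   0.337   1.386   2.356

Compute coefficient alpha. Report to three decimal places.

sum of item variances = 1.982 + 0.924 + 1.949 + 0.958 + 1.850 + 2.356 = 10.019
Sum of off-diagonal covariances = 7.258
Var(T) = 10.019 + 2 × 7.258 = 24.535
α = (k/(k−1))·(1 − sum of item variances/Var(T)) = (6/5)·(1 − 10.019/24.535) = 0.710

α = 0.710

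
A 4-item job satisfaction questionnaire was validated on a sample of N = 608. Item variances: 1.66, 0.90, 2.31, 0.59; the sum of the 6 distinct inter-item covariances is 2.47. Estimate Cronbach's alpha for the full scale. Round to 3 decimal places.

Σσᵢ² = 1.66 + 0.90 + 2.31 + 0.59 = 5.46
Sum of distinct covariances = 2.47
Var(T) = Σσᵢ² + 2·Σcov = 5.46 + 2 × 2.47 = 10.40
α = (4/3)·(1 − 5.46/10.40) = 0.633

Cronbach's alpha = 0.633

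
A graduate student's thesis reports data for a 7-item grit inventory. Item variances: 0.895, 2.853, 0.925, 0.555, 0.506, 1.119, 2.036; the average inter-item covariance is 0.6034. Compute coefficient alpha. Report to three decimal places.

Σσ²ᵢ = 0.895 + 2.853 + 0.925 + 0.555 + 0.506 + 1.119 + 2.036 = 8.889
Sum of the 21 distinct covariances = 21 × 0.6034 = 12.6714
σ²_T = Σσ²ᵢ + 2·Σcov = 8.889 + 2 × 12.6714 = 34.2318
α = (7/6)·(1 − 8.889/34.2318) = 0.864

α = 0.864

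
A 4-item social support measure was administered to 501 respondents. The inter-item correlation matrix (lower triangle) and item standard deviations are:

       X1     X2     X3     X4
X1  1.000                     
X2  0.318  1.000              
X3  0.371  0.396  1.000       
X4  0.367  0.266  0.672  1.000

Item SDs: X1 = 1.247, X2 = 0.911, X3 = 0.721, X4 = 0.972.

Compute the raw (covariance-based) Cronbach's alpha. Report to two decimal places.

Cronbach's alpha = 0.70

Σσ²ᵢ = 1.247² + 0.911² + 0.721² + 0.972² = 3.8496
Covariances σ_ij = r_ij · s_i · s_j:
  σ(X1,X2) = 0.318 × 1.247 × 0.911 = 0.3613
  σ(X1,X3) = 0.371 × 1.247 × 0.721 = 0.3336
  σ(X1,X4) = 0.367 × 1.247 × 0.972 = 0.4448
  σ(X2,X3) = 0.396 × 0.911 × 0.721 = 0.2601
  σ(X2,X4) = 0.266 × 0.911 × 0.972 = 0.2355
  σ(X3,X4) = 0.672 × 0.721 × 0.972 = 0.4709
σ²_T = Σσ²ᵢ + 2·Σσ_ij = 3.8496 + 2 × 2.1062 = 8.0620
α = (4/3)·(1 − 3.8496/8.0620) = 0.70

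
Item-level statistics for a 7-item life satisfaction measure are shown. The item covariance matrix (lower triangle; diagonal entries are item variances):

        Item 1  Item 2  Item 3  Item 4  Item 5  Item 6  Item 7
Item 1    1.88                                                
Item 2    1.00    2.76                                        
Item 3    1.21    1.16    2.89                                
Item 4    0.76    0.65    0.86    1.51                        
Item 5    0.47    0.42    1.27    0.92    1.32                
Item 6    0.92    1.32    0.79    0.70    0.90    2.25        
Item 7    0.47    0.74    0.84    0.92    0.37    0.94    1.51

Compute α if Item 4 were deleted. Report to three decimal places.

Remaining items: Item 1, Item 2, Item 3, Item 5, Item 6, Item 7 (k = 6).
Σσᵢ² = 1.88 + 2.76 + 2.89 + 1.32 + 2.25 + 1.51 = 12.61
σ²_total = 12.61 + 2 × 12.82 = 38.25
α (item deleted) = (6/5)·(1 − 12.61/38.25) = 0.804

α = 0.804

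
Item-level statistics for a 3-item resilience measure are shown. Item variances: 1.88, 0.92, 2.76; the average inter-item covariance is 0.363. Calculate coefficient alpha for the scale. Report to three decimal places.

α = 0.422

Σσ²ᵢ = 1.88 + 0.92 + 2.76 = 5.56
Sum of the 3 distinct covariances = 3 × 0.363 = 1.089
σ²_T = Σσ²ᵢ + 2·Σcov = 5.56 + 2 × 1.089 = 7.738
α = (3/2)·(1 − 5.56/7.738) = 0.422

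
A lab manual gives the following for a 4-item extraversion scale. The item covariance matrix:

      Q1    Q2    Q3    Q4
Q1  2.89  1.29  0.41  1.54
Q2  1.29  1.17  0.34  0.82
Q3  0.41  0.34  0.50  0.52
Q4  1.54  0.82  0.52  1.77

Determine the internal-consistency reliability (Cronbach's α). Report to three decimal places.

α = 0.811

sum of item variances = 2.89 + 1.17 + 0.50 + 1.77 = 6.33
Sum of off-diagonal covariances = 4.92
σ²_total = 6.33 + 2 × 4.92 = 16.17
α = (k/(k−1))·(1 − sum of item variances/σ²_total) = (4/3)·(1 − 6.33/16.17) = 0.811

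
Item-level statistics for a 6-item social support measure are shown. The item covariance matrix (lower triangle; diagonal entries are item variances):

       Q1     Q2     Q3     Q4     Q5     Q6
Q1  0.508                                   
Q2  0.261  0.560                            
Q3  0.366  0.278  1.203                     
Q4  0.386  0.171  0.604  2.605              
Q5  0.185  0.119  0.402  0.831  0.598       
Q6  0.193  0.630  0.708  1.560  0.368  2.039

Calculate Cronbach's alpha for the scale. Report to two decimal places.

Σσᵢ² = 0.508 + 0.560 + 1.203 + 2.605 + 0.598 + 2.039 = 7.513
Σ_{i<j} σ_ij = 7.062
σ²_T = 7.513 + 2 × 7.062 = 21.637
α = (k/(k−1))·(1 − Σσᵢ²/σ²_T) = (6/5)·(1 − 7.513/21.637) = 0.78

α = 0.78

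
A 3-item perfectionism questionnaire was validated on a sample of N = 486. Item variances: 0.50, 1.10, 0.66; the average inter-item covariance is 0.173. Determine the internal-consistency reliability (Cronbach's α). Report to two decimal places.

Cronbach's α = 0.47

ΣVar(i) = 0.50 + 1.10 + 0.66 = 2.26
Sum of the 3 distinct covariances = 3 × 0.173 = 0.519
Var(T) = ΣVar(i) + 2·Σcov = 2.26 + 2 × 0.519 = 3.298
α = (3/2)·(1 − 2.26/3.298) = 0.47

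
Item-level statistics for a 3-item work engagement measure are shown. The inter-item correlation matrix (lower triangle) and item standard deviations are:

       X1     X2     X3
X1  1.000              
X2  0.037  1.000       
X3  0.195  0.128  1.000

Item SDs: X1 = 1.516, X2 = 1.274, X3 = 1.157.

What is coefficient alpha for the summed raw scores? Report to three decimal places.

coefficient alpha = 0.279

Σσ²ᵢ = 1.516² + 1.274² + 1.157² = 5.2600
Covariances σ_ij = r_ij · s_i · s_j:
  σ(X1,X2) = 0.037 × 1.516 × 1.274 = 0.0715
  σ(X1,X3) = 0.195 × 1.516 × 1.157 = 0.3420
  σ(X2,X3) = 0.128 × 1.274 × 1.157 = 0.1887
σ²_T = Σσ²ᵢ + 2·Σσ_ij = 5.2600 + 2 × 0.6022 = 6.4644
α = (3/2)·(1 − 5.2600/6.4644) = 0.279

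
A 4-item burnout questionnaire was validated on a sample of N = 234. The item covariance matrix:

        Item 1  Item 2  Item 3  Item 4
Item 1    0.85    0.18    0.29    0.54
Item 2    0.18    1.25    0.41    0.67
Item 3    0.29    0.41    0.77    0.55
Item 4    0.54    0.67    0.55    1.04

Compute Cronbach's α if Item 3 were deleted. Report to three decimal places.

Remaining items: Item 1, Item 2, Item 4 (k = 3).
sum of item variances = 0.85 + 1.25 + 1.04 = 3.14
σ²_T = 3.14 + 2 × 1.39 = 5.92
α (item deleted) = (3/2)·(1 − 3.14/5.92) = 0.704

Cronbach's α = 0.704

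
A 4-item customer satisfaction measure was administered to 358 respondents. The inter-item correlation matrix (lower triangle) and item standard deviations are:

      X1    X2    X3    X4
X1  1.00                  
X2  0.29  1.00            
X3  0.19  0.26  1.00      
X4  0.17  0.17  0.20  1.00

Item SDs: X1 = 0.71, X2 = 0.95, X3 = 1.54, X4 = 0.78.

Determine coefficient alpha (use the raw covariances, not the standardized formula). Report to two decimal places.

α = 0.48

Σσ²ᵢ = 0.71² + 0.95² + 1.54² + 0.78² = 4.3866
Covariances σ_ij = r_ij · s_i · s_j:
  σ(X1,X2) = 0.29 × 0.71 × 0.95 = 0.1956
  σ(X1,X3) = 0.19 × 0.71 × 1.54 = 0.2077
  σ(X1,X4) = 0.17 × 0.71 × 0.78 = 0.0941
  σ(X2,X3) = 0.26 × 0.95 × 1.54 = 0.3804
  σ(X2,X4) = 0.17 × 0.95 × 0.78 = 0.1260
  σ(X3,X4) = 0.20 × 1.54 × 0.78 = 0.2402
σ²_T = Σσ²ᵢ + 2·Σσ_ij = 4.3866 + 2 × 1.2440 = 6.8746
α = (4/3)·(1 − 4.3866/6.8746) = 0.48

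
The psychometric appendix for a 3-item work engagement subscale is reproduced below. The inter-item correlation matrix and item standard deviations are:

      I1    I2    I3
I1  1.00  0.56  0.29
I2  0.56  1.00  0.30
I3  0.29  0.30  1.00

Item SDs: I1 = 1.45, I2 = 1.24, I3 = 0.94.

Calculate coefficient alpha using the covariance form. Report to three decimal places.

Σσ²ᵢ = 1.45² + 1.24² + 0.94² = 4.5237
Covariances σ_ij = r_ij · s_i · s_j:
  σ(I1,I2) = 0.56 × 1.45 × 1.24 = 1.0069
  σ(I1,I3) = 0.29 × 1.45 × 0.94 = 0.3953
  σ(I2,I3) = 0.30 × 1.24 × 0.94 = 0.3497
σ²_T = Σσ²ᵢ + 2·Σσ_ij = 4.5237 + 2 × 1.7519 = 8.0275
α = (3/2)·(1 − 4.5237/8.0275) = 0.655

α = 0.655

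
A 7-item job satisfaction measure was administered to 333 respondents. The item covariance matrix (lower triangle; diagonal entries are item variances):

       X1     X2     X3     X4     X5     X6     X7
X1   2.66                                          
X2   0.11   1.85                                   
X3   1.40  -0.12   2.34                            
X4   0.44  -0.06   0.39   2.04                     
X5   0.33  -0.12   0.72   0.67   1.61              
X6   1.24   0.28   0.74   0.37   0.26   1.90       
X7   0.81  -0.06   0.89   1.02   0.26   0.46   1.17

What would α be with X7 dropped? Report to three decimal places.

α = 0.621

Remaining items: X1, X2, X3, X4, X5, X6 (k = 6).
Σσ²ᵢ = 2.66 + 1.85 + 2.34 + 2.04 + 1.61 + 1.90 = 12.40
σ²_T = 12.40 + 2 × 6.65 = 25.70
α (item deleted) = (6/5)·(1 − 12.40/25.70) = 0.621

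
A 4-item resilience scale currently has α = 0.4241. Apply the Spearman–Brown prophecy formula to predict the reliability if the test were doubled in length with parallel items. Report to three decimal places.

Length factor m = 2
α' = m·α / (1 + (m−1)·α)
   = 2 × 0.4241 / (1 + (2 − 1) × 0.4241)
   = 0.8482 / 1.4241 = 0.596

predicted reliability = 0.596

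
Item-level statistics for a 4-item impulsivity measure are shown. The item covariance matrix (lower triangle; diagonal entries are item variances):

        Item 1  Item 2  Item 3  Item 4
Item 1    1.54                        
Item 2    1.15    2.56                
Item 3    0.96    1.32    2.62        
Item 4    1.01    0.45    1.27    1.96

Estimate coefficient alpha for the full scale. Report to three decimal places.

coefficient alpha = 0.782

ΣVar(i) = 1.54 + 2.56 + 2.62 + 1.96 = 8.68
Sum of off-diagonal covariances = 6.16
σ²_total = 8.68 + 2 × 6.16 = 21.00
α = (k/(k−1))·(1 − ΣVar(i)/σ²_total) = (4/3)·(1 − 8.68/21.00) = 0.782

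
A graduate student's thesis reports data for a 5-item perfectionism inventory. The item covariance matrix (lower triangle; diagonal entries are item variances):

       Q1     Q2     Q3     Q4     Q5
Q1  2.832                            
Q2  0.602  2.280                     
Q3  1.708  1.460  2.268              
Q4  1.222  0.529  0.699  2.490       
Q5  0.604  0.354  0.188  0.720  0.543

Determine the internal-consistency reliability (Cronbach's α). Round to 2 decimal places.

Cronbach's α = 0.76

ΣVar(i) = 2.832 + 2.280 + 2.268 + 2.490 + 0.543 = 10.413
Σ_{i<j} σ_ij = 8.086
σ²_T = 10.413 + 2 × 8.086 = 26.585
α = (k/(k−1))·(1 − ΣVar(i)/σ²_T) = (5/4)·(1 − 10.413/26.585) = 0.76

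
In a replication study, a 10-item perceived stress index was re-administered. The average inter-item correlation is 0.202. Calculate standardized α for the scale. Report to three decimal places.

Standardized α = k·r̄ / (1 + (k−1)·r̄) = 10 × 0.202 / (1 + 9 × 0.202)
  = 2.0200 / 2.8180 = 0.717

α = 0.717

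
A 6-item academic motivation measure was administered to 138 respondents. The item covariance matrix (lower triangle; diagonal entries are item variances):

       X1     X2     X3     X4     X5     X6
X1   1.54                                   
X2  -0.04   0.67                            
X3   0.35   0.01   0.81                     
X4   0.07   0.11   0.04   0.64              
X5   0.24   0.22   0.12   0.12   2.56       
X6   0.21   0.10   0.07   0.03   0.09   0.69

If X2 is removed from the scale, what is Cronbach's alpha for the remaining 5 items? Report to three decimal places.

Remaining items: X1, X3, X4, X5, X6 (k = 5).
sum of item variances = 1.54 + 0.81 + 0.64 + 2.56 + 0.69 = 6.24
total variance = 6.24 + 2 × 1.34 = 8.92
α (item deleted) = (5/4)·(1 − 6.24/8.92) = 0.376

Cronbach's alpha = 0.376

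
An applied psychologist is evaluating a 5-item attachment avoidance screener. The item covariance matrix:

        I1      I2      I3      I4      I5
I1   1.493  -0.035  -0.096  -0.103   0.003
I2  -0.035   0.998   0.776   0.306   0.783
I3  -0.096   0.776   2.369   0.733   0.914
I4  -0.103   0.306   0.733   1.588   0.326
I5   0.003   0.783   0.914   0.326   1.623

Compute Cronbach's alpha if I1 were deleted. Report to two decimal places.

Remaining items: I2, I3, I4, I5 (k = 4).
Σσ²ᵢ = 0.998 + 2.369 + 1.588 + 1.623 = 6.578
σ²_total = 6.578 + 2 × 3.838 = 14.254
α (item deleted) = (4/3)·(1 − 6.578/14.254) = 0.72

Cronbach's alpha = 0.72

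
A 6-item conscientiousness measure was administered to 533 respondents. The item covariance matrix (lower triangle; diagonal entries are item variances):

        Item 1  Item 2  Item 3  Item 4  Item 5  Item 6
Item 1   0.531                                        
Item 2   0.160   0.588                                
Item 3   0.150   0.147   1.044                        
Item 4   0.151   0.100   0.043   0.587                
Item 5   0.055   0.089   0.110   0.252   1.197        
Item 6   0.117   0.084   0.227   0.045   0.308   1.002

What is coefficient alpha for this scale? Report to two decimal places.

coefficient alpha = 0.54

Σσ²ᵢ = 0.531 + 0.588 + 1.044 + 0.587 + 1.197 + 1.002 = 4.949
Sum of off-diagonal covariances = 2.038
total variance = 4.949 + 2 × 2.038 = 9.025
α = (k/(k−1))·(1 − Σσ²ᵢ/total variance) = (6/5)·(1 − 4.949/9.025) = 0.54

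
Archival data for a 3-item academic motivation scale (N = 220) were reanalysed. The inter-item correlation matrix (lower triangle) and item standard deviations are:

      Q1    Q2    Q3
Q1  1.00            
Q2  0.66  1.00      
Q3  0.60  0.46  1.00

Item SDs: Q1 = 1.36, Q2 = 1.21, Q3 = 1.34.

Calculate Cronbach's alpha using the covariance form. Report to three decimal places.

α = 0.801

Σσ²ᵢ = 1.36² + 1.21² + 1.34² = 5.1093
Covariances σ_ij = r_ij · s_i · s_j:
  σ(Q1,Q2) = 0.66 × 1.36 × 1.21 = 1.0861
  σ(Q1,Q3) = 0.60 × 1.36 × 1.34 = 1.0934
  σ(Q2,Q3) = 0.46 × 1.21 × 1.34 = 0.7458
σ²_T = Σσ²ᵢ + 2·Σσ_ij = 5.1093 + 2 × 2.9253 = 10.9599
α = (3/2)·(1 − 5.1093/10.9599) = 0.801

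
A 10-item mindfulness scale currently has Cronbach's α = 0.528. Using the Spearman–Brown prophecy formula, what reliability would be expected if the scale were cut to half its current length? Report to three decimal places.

Length factor m = 1/2
α' = m·α / (1 − (1−m)·α)
   = 1/2 × 0.528 / (1 − (1 − 1/2) × 0.528)
   = 0.2640 / 0.7360 = 0.359

predicted reliability = 0.359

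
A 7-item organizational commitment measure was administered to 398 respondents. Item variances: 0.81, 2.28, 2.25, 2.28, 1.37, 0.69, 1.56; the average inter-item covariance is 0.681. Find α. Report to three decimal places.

α = 0.838

ΣVar(i) = 0.81 + 2.28 + 2.25 + 2.28 + 1.37 + 0.69 + 1.56 = 11.24
Sum of the 21 distinct covariances = 21 × 0.681 = 14.301
σ²_total = ΣVar(i) + 2·Σcov = 11.24 + 2 × 14.301 = 39.842
α = (7/6)·(1 − 11.24/39.842) = 0.838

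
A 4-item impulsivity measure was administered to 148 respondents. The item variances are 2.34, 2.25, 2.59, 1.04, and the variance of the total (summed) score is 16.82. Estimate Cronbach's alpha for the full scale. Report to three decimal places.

Σσ²ᵢ = 2.34 + 2.25 + 2.59 + 1.04 = 8.22
α = (k/(k−1))·(1 − Σσ²ᵢ/σ²_total) = (4/3)·(1 − 8.22/16.82) = 0.682

Cronbach's alpha = 0.682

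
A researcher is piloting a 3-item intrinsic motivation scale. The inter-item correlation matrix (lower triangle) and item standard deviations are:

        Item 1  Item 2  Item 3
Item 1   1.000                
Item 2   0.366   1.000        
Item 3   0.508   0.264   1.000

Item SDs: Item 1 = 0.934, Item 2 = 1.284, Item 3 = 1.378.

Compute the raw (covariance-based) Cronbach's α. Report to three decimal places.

Cronbach's α = 0.621

Σσ²ᵢ = 0.934² + 1.284² + 1.378² = 4.4199
Covariances σ_ij = r_ij · s_i · s_j:
  σ(Item 1,Item 2) = 0.366 × 0.934 × 1.284 = 0.4389
  σ(Item 1,Item 3) = 0.508 × 0.934 × 1.378 = 0.6538
  σ(Item 2,Item 3) = 0.264 × 1.284 × 1.378 = 0.4671
σ²_T = Σσ²ᵢ + 2·Σσ_ij = 4.4199 + 2 × 1.5598 = 7.5395
α = (3/2)·(1 − 4.4199/7.5395) = 0.621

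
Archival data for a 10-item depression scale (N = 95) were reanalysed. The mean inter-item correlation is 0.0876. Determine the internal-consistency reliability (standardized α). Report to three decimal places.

α = 0.490

Standardized α = k·r̄ / (1 + (k−1)·r̄) = 10 × 0.0876 / (1 + 9 × 0.0876)
  = 0.8760 / 1.7884 = 0.490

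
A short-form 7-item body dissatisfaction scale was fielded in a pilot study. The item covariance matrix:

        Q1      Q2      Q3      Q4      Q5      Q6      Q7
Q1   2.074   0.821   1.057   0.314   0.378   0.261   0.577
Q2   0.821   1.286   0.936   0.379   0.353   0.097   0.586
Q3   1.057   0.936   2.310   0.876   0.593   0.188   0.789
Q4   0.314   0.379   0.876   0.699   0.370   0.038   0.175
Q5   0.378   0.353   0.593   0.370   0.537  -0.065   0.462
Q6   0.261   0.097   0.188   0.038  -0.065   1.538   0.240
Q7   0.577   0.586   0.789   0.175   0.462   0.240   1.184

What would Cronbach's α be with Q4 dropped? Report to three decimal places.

α = 0.744

Remaining items: Q1, Q2, Q3, Q5, Q6, Q7 (k = 6).
sum of item variances = 2.074 + 1.286 + 2.310 + 0.537 + 1.538 + 1.184 = 8.929
σ²_T = 8.929 + 2 × 7.273 = 23.475
α (item deleted) = (6/5)·(1 − 8.929/23.475) = 0.744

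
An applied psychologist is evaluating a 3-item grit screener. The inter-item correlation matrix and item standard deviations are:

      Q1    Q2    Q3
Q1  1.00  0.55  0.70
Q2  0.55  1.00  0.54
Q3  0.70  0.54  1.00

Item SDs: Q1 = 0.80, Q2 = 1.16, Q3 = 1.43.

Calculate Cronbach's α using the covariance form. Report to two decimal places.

Cronbach's α = 0.78

Σσ²ᵢ = 0.80² + 1.16² + 1.43² = 4.0305
Covariances σ_ij = r_ij · s_i · s_j:
  σ(Q1,Q2) = 0.55 × 0.80 × 1.16 = 0.5104
  σ(Q1,Q3) = 0.70 × 0.80 × 1.43 = 0.8008
  σ(Q2,Q3) = 0.54 × 1.16 × 1.43 = 0.8958
σ²_T = Σσ²ᵢ + 2·Σσ_ij = 4.0305 + 2 × 2.2070 = 8.4445
α = (3/2)·(1 − 4.0305/8.4445) = 0.78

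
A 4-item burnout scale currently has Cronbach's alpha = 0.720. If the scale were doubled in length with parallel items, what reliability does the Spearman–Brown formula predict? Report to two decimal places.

predicted reliability = 0.84

Length factor m = 2
α' = m·α / (1 + (m−1)·α)
   = 2 × 0.720 / (1 + (2 − 1) × 0.720)
   = 1.4400 / 1.7200 = 0.84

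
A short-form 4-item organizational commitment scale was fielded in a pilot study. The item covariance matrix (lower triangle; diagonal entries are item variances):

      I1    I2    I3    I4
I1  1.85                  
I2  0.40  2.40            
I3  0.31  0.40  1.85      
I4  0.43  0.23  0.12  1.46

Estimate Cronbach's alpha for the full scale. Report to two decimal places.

Σσᵢ² = 1.85 + 2.40 + 1.85 + 1.46 = 7.56
Sum of off-diagonal covariances = 1.89
σ²_total = 7.56 + 2 × 1.89 = 11.34
α = (k/(k−1))·(1 − Σσᵢ²/σ²_total) = (4/3)·(1 − 7.56/11.34) = 0.44

Cronbach's alpha = 0.44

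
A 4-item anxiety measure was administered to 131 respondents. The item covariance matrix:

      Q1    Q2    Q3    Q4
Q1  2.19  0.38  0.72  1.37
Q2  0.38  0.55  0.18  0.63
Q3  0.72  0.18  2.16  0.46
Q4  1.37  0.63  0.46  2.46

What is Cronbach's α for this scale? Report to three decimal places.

ΣVar(i) = 2.19 + 0.55 + 2.16 + 2.46 = 7.36
Sum of off-diagonal covariances = 3.74
total variance = 7.36 + 2 × 3.74 = 14.84
α = (k/(k−1))·(1 − ΣVar(i)/total variance) = (4/3)·(1 − 7.36/14.84) = 0.672

α = 0.672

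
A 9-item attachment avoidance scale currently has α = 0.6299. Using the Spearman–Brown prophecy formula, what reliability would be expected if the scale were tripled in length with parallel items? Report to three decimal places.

predicted reliability = 0.836

Length factor m = 3
α' = m·α / (1 + (m−1)·α)
   = 3 × 0.6299 / (1 + (3 − 1) × 0.6299)
   = 1.8897 / 2.2598 = 0.836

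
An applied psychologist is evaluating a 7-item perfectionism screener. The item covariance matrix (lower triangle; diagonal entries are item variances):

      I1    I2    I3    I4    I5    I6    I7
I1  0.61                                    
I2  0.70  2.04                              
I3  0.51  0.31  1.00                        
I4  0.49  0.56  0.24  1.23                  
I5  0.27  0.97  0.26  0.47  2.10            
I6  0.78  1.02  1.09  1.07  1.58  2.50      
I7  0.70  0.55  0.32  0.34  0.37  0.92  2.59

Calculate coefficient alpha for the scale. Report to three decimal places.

coefficient alpha = 0.807

ΣVar(i) = 0.61 + 2.04 + 1.00 + 1.23 + 2.10 + 2.50 + 2.59 = 12.07
Sum of the distinct covariances = 13.52
σ²_T = 12.07 + 2 × 13.52 = 39.11
α = (k/(k−1))·(1 − ΣVar(i)/σ²_T) = (7/6)·(1 − 12.07/39.11) = 0.807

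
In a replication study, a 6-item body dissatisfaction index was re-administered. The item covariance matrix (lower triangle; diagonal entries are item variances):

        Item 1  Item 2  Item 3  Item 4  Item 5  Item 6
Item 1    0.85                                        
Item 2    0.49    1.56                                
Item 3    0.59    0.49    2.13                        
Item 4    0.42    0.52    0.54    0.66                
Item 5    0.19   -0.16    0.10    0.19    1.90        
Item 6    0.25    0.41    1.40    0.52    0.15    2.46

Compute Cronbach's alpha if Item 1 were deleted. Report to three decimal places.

α = 0.611

Remaining items: Item 2, Item 3, Item 4, Item 5, Item 6 (k = 5).
sum of item variances = 1.56 + 2.13 + 0.66 + 1.90 + 2.46 = 8.71
Var(T) = 8.71 + 2 × 4.16 = 17.03
α (item deleted) = (5/4)·(1 − 8.71/17.03) = 0.611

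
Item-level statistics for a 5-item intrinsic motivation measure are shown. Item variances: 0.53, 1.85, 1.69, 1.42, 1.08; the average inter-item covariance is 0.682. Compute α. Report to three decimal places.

Σσ²ᵢ = 0.53 + 1.85 + 1.69 + 1.42 + 1.08 = 6.57
Sum of the 10 distinct covariances = 10 × 0.682 = 6.820
Var(T) = Σσ²ᵢ + 2·Σcov = 6.57 + 2 × 6.820 = 20.210
α = (5/4)·(1 − 6.57/20.210) = 0.844

α = 0.844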